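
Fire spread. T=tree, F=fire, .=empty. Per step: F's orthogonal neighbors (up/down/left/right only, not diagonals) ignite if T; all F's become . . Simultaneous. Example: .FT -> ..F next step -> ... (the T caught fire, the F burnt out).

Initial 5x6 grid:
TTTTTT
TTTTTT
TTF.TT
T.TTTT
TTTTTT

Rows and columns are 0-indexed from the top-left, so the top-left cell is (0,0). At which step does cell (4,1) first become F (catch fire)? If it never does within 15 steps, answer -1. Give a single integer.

Step 1: cell (4,1)='T' (+3 fires, +1 burnt)
Step 2: cell (4,1)='T' (+6 fires, +3 burnt)
Step 3: cell (4,1)='F' (+8 fires, +6 burnt)
  -> target ignites at step 3
Step 4: cell (4,1)='.' (+7 fires, +8 burnt)
Step 5: cell (4,1)='.' (+3 fires, +7 burnt)
Step 6: cell (4,1)='.' (+0 fires, +3 burnt)
  fire out at step 6

3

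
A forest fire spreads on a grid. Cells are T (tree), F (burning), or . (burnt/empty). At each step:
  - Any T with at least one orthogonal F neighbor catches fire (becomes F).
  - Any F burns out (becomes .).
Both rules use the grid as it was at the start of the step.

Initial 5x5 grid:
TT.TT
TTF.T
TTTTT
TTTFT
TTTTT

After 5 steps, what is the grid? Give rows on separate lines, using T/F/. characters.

Step 1: 6 trees catch fire, 2 burn out
  TT.TT
  TF..T
  TTFFT
  TTF.F
  TTTFT
Step 2: 7 trees catch fire, 6 burn out
  TF.TT
  F...T
  TF..F
  TF...
  TTF.F
Step 3: 5 trees catch fire, 7 burn out
  F..TT
  ....F
  F....
  F....
  TF...
Step 4: 2 trees catch fire, 5 burn out
  ...TF
  .....
  .....
  .....
  F....
Step 5: 1 trees catch fire, 2 burn out
  ...F.
  .....
  .....
  .....
  .....

...F.
.....
.....
.....
.....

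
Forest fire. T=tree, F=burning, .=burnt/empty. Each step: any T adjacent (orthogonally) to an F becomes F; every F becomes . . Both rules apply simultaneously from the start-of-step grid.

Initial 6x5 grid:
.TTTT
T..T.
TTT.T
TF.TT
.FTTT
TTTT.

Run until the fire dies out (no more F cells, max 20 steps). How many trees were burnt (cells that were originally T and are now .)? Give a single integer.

Step 1: +4 fires, +2 burnt (F count now 4)
Step 2: +5 fires, +4 burnt (F count now 5)
Step 3: +4 fires, +5 burnt (F count now 4)
Step 4: +1 fires, +4 burnt (F count now 1)
Step 5: +1 fires, +1 burnt (F count now 1)
Step 6: +0 fires, +1 burnt (F count now 0)
Fire out after step 6
Initially T: 20, now '.': 25
Total burnt (originally-T cells now '.'): 15

Answer: 15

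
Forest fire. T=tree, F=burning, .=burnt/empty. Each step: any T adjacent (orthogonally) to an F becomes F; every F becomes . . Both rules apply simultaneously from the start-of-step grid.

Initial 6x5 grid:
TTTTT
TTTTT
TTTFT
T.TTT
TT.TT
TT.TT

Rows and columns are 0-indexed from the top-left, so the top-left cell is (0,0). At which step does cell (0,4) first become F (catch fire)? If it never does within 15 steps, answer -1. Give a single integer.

Step 1: cell (0,4)='T' (+4 fires, +1 burnt)
Step 2: cell (0,4)='T' (+7 fires, +4 burnt)
Step 3: cell (0,4)='F' (+6 fires, +7 burnt)
  -> target ignites at step 3
Step 4: cell (0,4)='.' (+4 fires, +6 burnt)
Step 5: cell (0,4)='.' (+2 fires, +4 burnt)
Step 6: cell (0,4)='.' (+2 fires, +2 burnt)
Step 7: cell (0,4)='.' (+1 fires, +2 burnt)
Step 8: cell (0,4)='.' (+0 fires, +1 burnt)
  fire out at step 8

3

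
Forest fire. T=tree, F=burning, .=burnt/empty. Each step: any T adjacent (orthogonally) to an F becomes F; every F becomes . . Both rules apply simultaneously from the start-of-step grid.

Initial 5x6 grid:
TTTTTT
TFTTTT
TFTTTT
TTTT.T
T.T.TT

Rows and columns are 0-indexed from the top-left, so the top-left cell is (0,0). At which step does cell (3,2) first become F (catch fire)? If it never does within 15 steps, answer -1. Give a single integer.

Step 1: cell (3,2)='T' (+6 fires, +2 burnt)
Step 2: cell (3,2)='F' (+6 fires, +6 burnt)
  -> target ignites at step 2
Step 3: cell (3,2)='.' (+6 fires, +6 burnt)
Step 4: cell (3,2)='.' (+3 fires, +6 burnt)
Step 5: cell (3,2)='.' (+2 fires, +3 burnt)
Step 6: cell (3,2)='.' (+1 fires, +2 burnt)
Step 7: cell (3,2)='.' (+1 fires, +1 burnt)
Step 8: cell (3,2)='.' (+0 fires, +1 burnt)
  fire out at step 8

2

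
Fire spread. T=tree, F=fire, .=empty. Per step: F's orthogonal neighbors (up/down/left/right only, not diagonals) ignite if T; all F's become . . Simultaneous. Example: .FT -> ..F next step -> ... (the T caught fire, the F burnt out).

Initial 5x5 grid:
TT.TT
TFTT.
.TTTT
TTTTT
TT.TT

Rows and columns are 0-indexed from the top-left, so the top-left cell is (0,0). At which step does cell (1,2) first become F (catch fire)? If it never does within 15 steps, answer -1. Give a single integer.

Step 1: cell (1,2)='F' (+4 fires, +1 burnt)
  -> target ignites at step 1
Step 2: cell (1,2)='.' (+4 fires, +4 burnt)
Step 3: cell (1,2)='.' (+5 fires, +4 burnt)
Step 4: cell (1,2)='.' (+4 fires, +5 burnt)
Step 5: cell (1,2)='.' (+2 fires, +4 burnt)
Step 6: cell (1,2)='.' (+1 fires, +2 burnt)
Step 7: cell (1,2)='.' (+0 fires, +1 burnt)
  fire out at step 7

1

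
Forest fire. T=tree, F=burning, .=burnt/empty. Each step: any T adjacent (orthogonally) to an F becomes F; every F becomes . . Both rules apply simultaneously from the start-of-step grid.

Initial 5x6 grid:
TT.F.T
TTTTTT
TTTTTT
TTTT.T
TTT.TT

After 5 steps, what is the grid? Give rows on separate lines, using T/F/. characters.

Step 1: 1 trees catch fire, 1 burn out
  TT...T
  TTTFTT
  TTTTTT
  TTTT.T
  TTT.TT
Step 2: 3 trees catch fire, 1 burn out
  TT...T
  TTF.FT
  TTTFTT
  TTTT.T
  TTT.TT
Step 3: 5 trees catch fire, 3 burn out
  TT...T
  TF...F
  TTF.FT
  TTTF.T
  TTT.TT
Step 4: 6 trees catch fire, 5 burn out
  TF...F
  F.....
  TF...F
  TTF..T
  TTT.TT
Step 5: 5 trees catch fire, 6 burn out
  F.....
  ......
  F.....
  TF...F
  TTF.TT

F.....
......
F.....
TF...F
TTF.TT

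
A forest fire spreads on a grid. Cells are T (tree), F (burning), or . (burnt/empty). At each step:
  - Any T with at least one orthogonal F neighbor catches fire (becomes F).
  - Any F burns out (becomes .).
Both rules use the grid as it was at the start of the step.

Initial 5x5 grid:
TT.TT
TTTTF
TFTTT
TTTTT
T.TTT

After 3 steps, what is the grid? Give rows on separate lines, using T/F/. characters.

Step 1: 7 trees catch fire, 2 burn out
  TT.TF
  TFTF.
  F.FTF
  TFTTT
  T.TTT
Step 2: 8 trees catch fire, 7 burn out
  TF.F.
  F.F..
  ...F.
  F.FTF
  T.TTT
Step 3: 5 trees catch fire, 8 burn out
  F....
  .....
  .....
  ...F.
  F.FTF

F....
.....
.....
...F.
F.FTF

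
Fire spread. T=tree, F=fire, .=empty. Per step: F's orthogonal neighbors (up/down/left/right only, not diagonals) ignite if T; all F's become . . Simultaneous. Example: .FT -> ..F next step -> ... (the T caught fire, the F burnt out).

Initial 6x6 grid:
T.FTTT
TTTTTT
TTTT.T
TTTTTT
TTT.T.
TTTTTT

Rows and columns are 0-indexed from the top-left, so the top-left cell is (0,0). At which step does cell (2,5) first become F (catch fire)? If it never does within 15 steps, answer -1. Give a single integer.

Step 1: cell (2,5)='T' (+2 fires, +1 burnt)
Step 2: cell (2,5)='T' (+4 fires, +2 burnt)
Step 3: cell (2,5)='T' (+6 fires, +4 burnt)
Step 4: cell (2,5)='T' (+6 fires, +6 burnt)
Step 5: cell (2,5)='F' (+5 fires, +6 burnt)
  -> target ignites at step 5
Step 6: cell (2,5)='.' (+5 fires, +5 burnt)
Step 7: cell (2,5)='.' (+2 fires, +5 burnt)
Step 8: cell (2,5)='.' (+1 fires, +2 burnt)
Step 9: cell (2,5)='.' (+0 fires, +1 burnt)
  fire out at step 9

5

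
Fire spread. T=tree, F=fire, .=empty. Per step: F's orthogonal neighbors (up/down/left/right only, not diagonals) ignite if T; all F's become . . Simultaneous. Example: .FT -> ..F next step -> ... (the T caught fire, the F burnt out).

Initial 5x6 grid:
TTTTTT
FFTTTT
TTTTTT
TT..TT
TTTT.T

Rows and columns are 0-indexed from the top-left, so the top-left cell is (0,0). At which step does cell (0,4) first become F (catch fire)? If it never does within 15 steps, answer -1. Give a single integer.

Step 1: cell (0,4)='T' (+5 fires, +2 burnt)
Step 2: cell (0,4)='T' (+5 fires, +5 burnt)
Step 3: cell (0,4)='T' (+5 fires, +5 burnt)
Step 4: cell (0,4)='F' (+4 fires, +5 burnt)
  -> target ignites at step 4
Step 5: cell (0,4)='.' (+4 fires, +4 burnt)
Step 6: cell (0,4)='.' (+1 fires, +4 burnt)
Step 7: cell (0,4)='.' (+1 fires, +1 burnt)
Step 8: cell (0,4)='.' (+0 fires, +1 burnt)
  fire out at step 8

4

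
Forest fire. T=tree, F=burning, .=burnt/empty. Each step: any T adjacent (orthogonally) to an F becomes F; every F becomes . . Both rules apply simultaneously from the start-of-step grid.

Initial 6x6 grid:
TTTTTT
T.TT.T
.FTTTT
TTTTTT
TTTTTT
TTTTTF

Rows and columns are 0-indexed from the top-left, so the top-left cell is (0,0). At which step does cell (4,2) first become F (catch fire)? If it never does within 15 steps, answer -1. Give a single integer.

Step 1: cell (4,2)='T' (+4 fires, +2 burnt)
Step 2: cell (4,2)='T' (+8 fires, +4 burnt)
Step 3: cell (4,2)='F' (+11 fires, +8 burnt)
  -> target ignites at step 3
Step 4: cell (4,2)='.' (+4 fires, +11 burnt)
Step 5: cell (4,2)='.' (+3 fires, +4 burnt)
Step 6: cell (4,2)='.' (+1 fires, +3 burnt)
Step 7: cell (4,2)='.' (+0 fires, +1 burnt)
  fire out at step 7

3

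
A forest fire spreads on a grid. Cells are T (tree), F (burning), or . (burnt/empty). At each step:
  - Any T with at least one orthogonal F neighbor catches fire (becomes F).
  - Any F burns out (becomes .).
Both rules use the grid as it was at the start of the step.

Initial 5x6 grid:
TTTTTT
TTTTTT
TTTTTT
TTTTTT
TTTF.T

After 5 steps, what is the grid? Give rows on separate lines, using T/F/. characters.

Step 1: 2 trees catch fire, 1 burn out
  TTTTTT
  TTTTTT
  TTTTTT
  TTTFTT
  TTF..T
Step 2: 4 trees catch fire, 2 burn out
  TTTTTT
  TTTTTT
  TTTFTT
  TTF.FT
  TF...T
Step 3: 6 trees catch fire, 4 burn out
  TTTTTT
  TTTFTT
  TTF.FT
  TF...F
  F....T
Step 4: 7 trees catch fire, 6 burn out
  TTTFTT
  TTF.FT
  TF...F
  F.....
  .....F
Step 5: 5 trees catch fire, 7 burn out
  TTF.FT
  TF...F
  F.....
  ......
  ......

TTF.FT
TF...F
F.....
......
......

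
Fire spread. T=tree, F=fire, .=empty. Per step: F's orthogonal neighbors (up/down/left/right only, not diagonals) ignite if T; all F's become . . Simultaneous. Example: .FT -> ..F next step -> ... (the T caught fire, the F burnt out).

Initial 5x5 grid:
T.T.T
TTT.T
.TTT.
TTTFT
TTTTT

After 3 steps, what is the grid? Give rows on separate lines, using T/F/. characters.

Step 1: 4 trees catch fire, 1 burn out
  T.T.T
  TTT.T
  .TTF.
  TTF.F
  TTTFT
Step 2: 4 trees catch fire, 4 burn out
  T.T.T
  TTT.T
  .TF..
  TF...
  TTF.F
Step 3: 4 trees catch fire, 4 burn out
  T.T.T
  TTF.T
  .F...
  F....
  TF...

T.T.T
TTF.T
.F...
F....
TF...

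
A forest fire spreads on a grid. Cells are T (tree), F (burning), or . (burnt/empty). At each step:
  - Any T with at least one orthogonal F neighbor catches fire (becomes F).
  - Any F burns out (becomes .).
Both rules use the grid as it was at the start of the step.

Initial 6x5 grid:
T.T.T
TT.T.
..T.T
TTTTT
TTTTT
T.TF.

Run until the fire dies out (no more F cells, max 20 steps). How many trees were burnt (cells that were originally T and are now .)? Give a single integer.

Answer: 14

Derivation:
Step 1: +2 fires, +1 burnt (F count now 2)
Step 2: +3 fires, +2 burnt (F count now 3)
Step 3: +3 fires, +3 burnt (F count now 3)
Step 4: +4 fires, +3 burnt (F count now 4)
Step 5: +2 fires, +4 burnt (F count now 2)
Step 6: +0 fires, +2 burnt (F count now 0)
Fire out after step 6
Initially T: 20, now '.': 24
Total burnt (originally-T cells now '.'): 14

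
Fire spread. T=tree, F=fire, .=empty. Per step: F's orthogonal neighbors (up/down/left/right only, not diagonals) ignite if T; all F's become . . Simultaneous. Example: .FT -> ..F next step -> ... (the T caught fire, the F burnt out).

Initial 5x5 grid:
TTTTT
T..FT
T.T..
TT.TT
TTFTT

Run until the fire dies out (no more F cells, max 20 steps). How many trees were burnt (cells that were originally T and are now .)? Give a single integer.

Step 1: +4 fires, +2 burnt (F count now 4)
Step 2: +6 fires, +4 burnt (F count now 6)
Step 3: +3 fires, +6 burnt (F count now 3)
Step 4: +2 fires, +3 burnt (F count now 2)
Step 5: +1 fires, +2 burnt (F count now 1)
Step 6: +0 fires, +1 burnt (F count now 0)
Fire out after step 6
Initially T: 17, now '.': 24
Total burnt (originally-T cells now '.'): 16

Answer: 16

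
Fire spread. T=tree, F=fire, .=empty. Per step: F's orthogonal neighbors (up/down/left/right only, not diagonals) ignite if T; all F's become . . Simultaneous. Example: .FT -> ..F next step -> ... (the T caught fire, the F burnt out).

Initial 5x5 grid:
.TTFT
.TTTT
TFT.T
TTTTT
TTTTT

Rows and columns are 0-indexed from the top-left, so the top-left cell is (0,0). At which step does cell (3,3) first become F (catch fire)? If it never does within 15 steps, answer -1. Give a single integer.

Step 1: cell (3,3)='T' (+7 fires, +2 burnt)
Step 2: cell (3,3)='T' (+6 fires, +7 burnt)
Step 3: cell (3,3)='F' (+4 fires, +6 burnt)
  -> target ignites at step 3
Step 4: cell (3,3)='.' (+2 fires, +4 burnt)
Step 5: cell (3,3)='.' (+1 fires, +2 burnt)
Step 6: cell (3,3)='.' (+0 fires, +1 burnt)
  fire out at step 6

3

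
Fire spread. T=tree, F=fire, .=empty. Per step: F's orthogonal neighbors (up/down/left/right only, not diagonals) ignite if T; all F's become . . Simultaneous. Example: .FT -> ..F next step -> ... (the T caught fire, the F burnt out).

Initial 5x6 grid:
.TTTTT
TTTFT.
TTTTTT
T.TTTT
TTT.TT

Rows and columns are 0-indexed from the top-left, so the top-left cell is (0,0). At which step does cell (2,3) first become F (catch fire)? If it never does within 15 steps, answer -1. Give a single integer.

Step 1: cell (2,3)='F' (+4 fires, +1 burnt)
  -> target ignites at step 1
Step 2: cell (2,3)='.' (+6 fires, +4 burnt)
Step 3: cell (2,3)='.' (+7 fires, +6 burnt)
Step 4: cell (2,3)='.' (+4 fires, +7 burnt)
Step 5: cell (2,3)='.' (+3 fires, +4 burnt)
Step 6: cell (2,3)='.' (+1 fires, +3 burnt)
Step 7: cell (2,3)='.' (+0 fires, +1 burnt)
  fire out at step 7

1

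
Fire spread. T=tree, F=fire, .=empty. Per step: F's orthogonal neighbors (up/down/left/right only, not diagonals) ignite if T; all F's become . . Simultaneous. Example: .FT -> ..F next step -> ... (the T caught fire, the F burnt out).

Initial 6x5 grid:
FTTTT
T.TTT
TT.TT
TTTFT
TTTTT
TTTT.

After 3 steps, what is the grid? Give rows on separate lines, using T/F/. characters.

Step 1: 6 trees catch fire, 2 burn out
  .FTTT
  F.TTT
  TT.FT
  TTF.F
  TTTFT
  TTTT.
Step 2: 8 trees catch fire, 6 burn out
  ..FTT
  ..TFT
  FT..F
  TF...
  TTF.F
  TTTF.
Step 3: 7 trees catch fire, 8 burn out
  ...FT
  ..F.F
  .F...
  F....
  TF...
  TTF..

...FT
..F.F
.F...
F....
TF...
TTF..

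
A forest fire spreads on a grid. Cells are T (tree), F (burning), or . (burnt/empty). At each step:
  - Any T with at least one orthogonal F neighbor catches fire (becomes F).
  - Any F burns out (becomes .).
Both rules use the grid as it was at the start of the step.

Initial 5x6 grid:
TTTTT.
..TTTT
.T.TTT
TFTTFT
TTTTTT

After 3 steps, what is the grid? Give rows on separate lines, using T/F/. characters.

Step 1: 8 trees catch fire, 2 burn out
  TTTTT.
  ..TTTT
  .F.TFT
  F.FF.F
  TFTTFT
Step 2: 7 trees catch fire, 8 burn out
  TTTTT.
  ..TTFT
  ...F.F
  ......
  F.FF.F
Step 3: 3 trees catch fire, 7 burn out
  TTTTF.
  ..TF.F
  ......
  ......
  ......

TTTTF.
..TF.F
......
......
......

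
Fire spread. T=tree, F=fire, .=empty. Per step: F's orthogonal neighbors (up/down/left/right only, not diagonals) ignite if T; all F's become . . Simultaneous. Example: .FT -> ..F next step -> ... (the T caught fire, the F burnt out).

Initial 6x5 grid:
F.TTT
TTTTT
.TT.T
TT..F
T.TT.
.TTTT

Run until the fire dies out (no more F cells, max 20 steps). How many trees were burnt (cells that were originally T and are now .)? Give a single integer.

Step 1: +2 fires, +2 burnt (F count now 2)
Step 2: +2 fires, +2 burnt (F count now 2)
Step 3: +4 fires, +2 burnt (F count now 4)
Step 4: +4 fires, +4 burnt (F count now 4)
Step 5: +1 fires, +4 burnt (F count now 1)
Step 6: +1 fires, +1 burnt (F count now 1)
Step 7: +0 fires, +1 burnt (F count now 0)
Fire out after step 7
Initially T: 20, now '.': 24
Total burnt (originally-T cells now '.'): 14

Answer: 14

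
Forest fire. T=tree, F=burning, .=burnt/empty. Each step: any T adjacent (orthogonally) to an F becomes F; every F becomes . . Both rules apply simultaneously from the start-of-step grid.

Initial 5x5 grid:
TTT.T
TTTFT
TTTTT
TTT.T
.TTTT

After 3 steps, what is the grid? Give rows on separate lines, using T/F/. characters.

Step 1: 3 trees catch fire, 1 burn out
  TTT.T
  TTF.F
  TTTFT
  TTT.T
  .TTTT
Step 2: 5 trees catch fire, 3 burn out
  TTF.F
  TF...
  TTF.F
  TTT.T
  .TTTT
Step 3: 5 trees catch fire, 5 burn out
  TF...
  F....
  TF...
  TTF.F
  .TTTT

TF...
F....
TF...
TTF.F
.TTTT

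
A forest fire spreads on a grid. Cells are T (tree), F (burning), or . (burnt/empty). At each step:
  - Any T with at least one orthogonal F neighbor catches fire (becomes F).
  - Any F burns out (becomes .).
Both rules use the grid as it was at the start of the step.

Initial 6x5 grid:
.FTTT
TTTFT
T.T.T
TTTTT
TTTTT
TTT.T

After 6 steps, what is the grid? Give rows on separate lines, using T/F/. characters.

Step 1: 5 trees catch fire, 2 burn out
  ..FFT
  TFF.F
  T.T.T
  TTTTT
  TTTTT
  TTT.T
Step 2: 4 trees catch fire, 5 burn out
  ....F
  F....
  T.F.F
  TTTTT
  TTTTT
  TTT.T
Step 3: 3 trees catch fire, 4 burn out
  .....
  .....
  F....
  TTFTF
  TTTTT
  TTT.T
Step 4: 5 trees catch fire, 3 burn out
  .....
  .....
  .....
  FF.F.
  TTFTF
  TTT.T
Step 5: 5 trees catch fire, 5 burn out
  .....
  .....
  .....
  .....
  FF.F.
  TTF.F
Step 6: 2 trees catch fire, 5 burn out
  .....
  .....
  .....
  .....
  .....
  FF...

.....
.....
.....
.....
.....
FF...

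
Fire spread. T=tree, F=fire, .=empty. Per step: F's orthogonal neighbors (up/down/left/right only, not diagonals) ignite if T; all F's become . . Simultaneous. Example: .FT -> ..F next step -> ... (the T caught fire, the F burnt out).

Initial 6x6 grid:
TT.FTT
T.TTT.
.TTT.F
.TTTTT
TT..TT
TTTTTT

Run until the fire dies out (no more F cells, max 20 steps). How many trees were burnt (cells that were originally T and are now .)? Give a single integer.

Answer: 23

Derivation:
Step 1: +3 fires, +2 burnt (F count now 3)
Step 2: +6 fires, +3 burnt (F count now 6)
Step 3: +4 fires, +6 burnt (F count now 4)
Step 4: +3 fires, +4 burnt (F count now 3)
Step 5: +2 fires, +3 burnt (F count now 2)
Step 6: +2 fires, +2 burnt (F count now 2)
Step 7: +2 fires, +2 burnt (F count now 2)
Step 8: +1 fires, +2 burnt (F count now 1)
Step 9: +0 fires, +1 burnt (F count now 0)
Fire out after step 9
Initially T: 26, now '.': 33
Total burnt (originally-T cells now '.'): 23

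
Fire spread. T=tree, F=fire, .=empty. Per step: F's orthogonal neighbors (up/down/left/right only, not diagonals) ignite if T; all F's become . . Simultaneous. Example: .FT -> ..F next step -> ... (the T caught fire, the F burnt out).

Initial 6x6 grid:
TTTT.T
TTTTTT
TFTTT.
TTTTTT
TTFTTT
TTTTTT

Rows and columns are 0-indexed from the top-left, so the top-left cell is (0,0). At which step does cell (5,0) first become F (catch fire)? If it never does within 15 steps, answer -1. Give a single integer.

Step 1: cell (5,0)='T' (+8 fires, +2 burnt)
Step 2: cell (5,0)='T' (+10 fires, +8 burnt)
Step 3: cell (5,0)='F' (+8 fires, +10 burnt)
  -> target ignites at step 3
Step 4: cell (5,0)='.' (+4 fires, +8 burnt)
Step 5: cell (5,0)='.' (+1 fires, +4 burnt)
Step 6: cell (5,0)='.' (+1 fires, +1 burnt)
Step 7: cell (5,0)='.' (+0 fires, +1 burnt)
  fire out at step 7

3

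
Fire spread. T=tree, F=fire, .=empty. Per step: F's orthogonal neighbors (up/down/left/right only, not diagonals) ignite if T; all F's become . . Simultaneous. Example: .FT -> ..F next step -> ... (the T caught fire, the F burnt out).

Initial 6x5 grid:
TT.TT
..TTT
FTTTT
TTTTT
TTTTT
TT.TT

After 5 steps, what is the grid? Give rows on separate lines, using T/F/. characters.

Step 1: 2 trees catch fire, 1 burn out
  TT.TT
  ..TTT
  .FTTT
  FTTTT
  TTTTT
  TT.TT
Step 2: 3 trees catch fire, 2 burn out
  TT.TT
  ..TTT
  ..FTT
  .FTTT
  FTTTT
  TT.TT
Step 3: 5 trees catch fire, 3 burn out
  TT.TT
  ..FTT
  ...FT
  ..FTT
  .FTTT
  FT.TT
Step 4: 5 trees catch fire, 5 burn out
  TT.TT
  ...FT
  ....F
  ...FT
  ..FTT
  .F.TT
Step 5: 4 trees catch fire, 5 burn out
  TT.FT
  ....F
  .....
  ....F
  ...FT
  ...TT

TT.FT
....F
.....
....F
...FT
...TT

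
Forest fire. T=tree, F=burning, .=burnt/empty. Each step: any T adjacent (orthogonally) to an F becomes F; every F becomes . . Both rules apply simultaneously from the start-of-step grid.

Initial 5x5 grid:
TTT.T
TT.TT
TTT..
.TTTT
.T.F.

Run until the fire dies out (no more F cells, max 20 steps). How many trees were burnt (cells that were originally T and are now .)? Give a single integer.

Step 1: +1 fires, +1 burnt (F count now 1)
Step 2: +2 fires, +1 burnt (F count now 2)
Step 3: +2 fires, +2 burnt (F count now 2)
Step 4: +2 fires, +2 burnt (F count now 2)
Step 5: +2 fires, +2 burnt (F count now 2)
Step 6: +2 fires, +2 burnt (F count now 2)
Step 7: +2 fires, +2 burnt (F count now 2)
Step 8: +0 fires, +2 burnt (F count now 0)
Fire out after step 8
Initially T: 16, now '.': 22
Total burnt (originally-T cells now '.'): 13

Answer: 13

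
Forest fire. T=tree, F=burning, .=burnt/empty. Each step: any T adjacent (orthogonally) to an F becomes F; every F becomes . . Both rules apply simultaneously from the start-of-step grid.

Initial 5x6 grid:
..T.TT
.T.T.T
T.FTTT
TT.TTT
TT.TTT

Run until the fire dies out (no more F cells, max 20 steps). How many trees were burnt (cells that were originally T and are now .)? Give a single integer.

Step 1: +1 fires, +1 burnt (F count now 1)
Step 2: +3 fires, +1 burnt (F count now 3)
Step 3: +3 fires, +3 burnt (F count now 3)
Step 4: +3 fires, +3 burnt (F count now 3)
Step 5: +2 fires, +3 burnt (F count now 2)
Step 6: +1 fires, +2 burnt (F count now 1)
Step 7: +0 fires, +1 burnt (F count now 0)
Fire out after step 7
Initially T: 20, now '.': 23
Total burnt (originally-T cells now '.'): 13

Answer: 13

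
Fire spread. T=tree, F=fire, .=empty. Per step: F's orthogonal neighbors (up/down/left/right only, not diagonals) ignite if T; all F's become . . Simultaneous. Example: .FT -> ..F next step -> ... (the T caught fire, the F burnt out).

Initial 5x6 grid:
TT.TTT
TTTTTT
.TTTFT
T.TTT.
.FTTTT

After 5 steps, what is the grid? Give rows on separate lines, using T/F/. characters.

Step 1: 5 trees catch fire, 2 burn out
  TT.TTT
  TTTTFT
  .TTF.F
  T.TTF.
  ..FTTT
Step 2: 8 trees catch fire, 5 burn out
  TT.TFT
  TTTF.F
  .TF...
  T.FF..
  ...FFT
Step 3: 5 trees catch fire, 8 burn out
  TT.F.F
  TTF...
  .F....
  T.....
  .....F
Step 4: 1 trees catch fire, 5 burn out
  TT....
  TF....
  ......
  T.....
  ......
Step 5: 2 trees catch fire, 1 burn out
  TF....
  F.....
  ......
  T.....
  ......

TF....
F.....
......
T.....
......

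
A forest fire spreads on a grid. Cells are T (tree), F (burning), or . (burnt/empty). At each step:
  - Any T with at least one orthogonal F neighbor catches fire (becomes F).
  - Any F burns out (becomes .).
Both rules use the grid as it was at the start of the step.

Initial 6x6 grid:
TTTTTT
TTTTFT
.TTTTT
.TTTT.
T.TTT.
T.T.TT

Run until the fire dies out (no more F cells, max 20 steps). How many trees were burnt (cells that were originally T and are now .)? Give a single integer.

Step 1: +4 fires, +1 burnt (F count now 4)
Step 2: +6 fires, +4 burnt (F count now 6)
Step 3: +5 fires, +6 burnt (F count now 5)
Step 4: +6 fires, +5 burnt (F count now 6)
Step 5: +4 fires, +6 burnt (F count now 4)
Step 6: +1 fires, +4 burnt (F count now 1)
Step 7: +0 fires, +1 burnt (F count now 0)
Fire out after step 7
Initially T: 28, now '.': 34
Total burnt (originally-T cells now '.'): 26

Answer: 26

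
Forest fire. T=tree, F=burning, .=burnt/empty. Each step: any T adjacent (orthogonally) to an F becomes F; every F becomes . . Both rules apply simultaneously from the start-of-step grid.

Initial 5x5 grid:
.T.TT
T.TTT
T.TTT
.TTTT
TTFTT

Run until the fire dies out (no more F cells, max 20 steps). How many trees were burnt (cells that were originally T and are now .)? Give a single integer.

Answer: 16

Derivation:
Step 1: +3 fires, +1 burnt (F count now 3)
Step 2: +5 fires, +3 burnt (F count now 5)
Step 3: +3 fires, +5 burnt (F count now 3)
Step 4: +2 fires, +3 burnt (F count now 2)
Step 5: +2 fires, +2 burnt (F count now 2)
Step 6: +1 fires, +2 burnt (F count now 1)
Step 7: +0 fires, +1 burnt (F count now 0)
Fire out after step 7
Initially T: 19, now '.': 22
Total burnt (originally-T cells now '.'): 16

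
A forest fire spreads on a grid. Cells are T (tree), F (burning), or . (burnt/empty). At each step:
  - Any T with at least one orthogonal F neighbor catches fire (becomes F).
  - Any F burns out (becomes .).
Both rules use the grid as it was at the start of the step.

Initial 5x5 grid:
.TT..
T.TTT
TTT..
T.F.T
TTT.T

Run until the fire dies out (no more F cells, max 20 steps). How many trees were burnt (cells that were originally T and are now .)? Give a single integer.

Answer: 13

Derivation:
Step 1: +2 fires, +1 burnt (F count now 2)
Step 2: +3 fires, +2 burnt (F count now 3)
Step 3: +4 fires, +3 burnt (F count now 4)
Step 4: +4 fires, +4 burnt (F count now 4)
Step 5: +0 fires, +4 burnt (F count now 0)
Fire out after step 5
Initially T: 15, now '.': 23
Total burnt (originally-T cells now '.'): 13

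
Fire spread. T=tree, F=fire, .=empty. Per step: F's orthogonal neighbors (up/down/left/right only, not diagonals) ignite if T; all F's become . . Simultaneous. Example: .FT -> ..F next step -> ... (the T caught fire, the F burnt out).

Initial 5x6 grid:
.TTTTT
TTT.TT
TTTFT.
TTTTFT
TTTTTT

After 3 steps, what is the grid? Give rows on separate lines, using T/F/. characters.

Step 1: 5 trees catch fire, 2 burn out
  .TTTTT
  TTT.TT
  TTF.F.
  TTTF.F
  TTTTFT
Step 2: 6 trees catch fire, 5 burn out
  .TTTTT
  TTF.FT
  TF....
  TTF...
  TTTF.F
Step 3: 7 trees catch fire, 6 burn out
  .TFTFT
  TF...F
  F.....
  TF....
  TTF...

.TFTFT
TF...F
F.....
TF....
TTF...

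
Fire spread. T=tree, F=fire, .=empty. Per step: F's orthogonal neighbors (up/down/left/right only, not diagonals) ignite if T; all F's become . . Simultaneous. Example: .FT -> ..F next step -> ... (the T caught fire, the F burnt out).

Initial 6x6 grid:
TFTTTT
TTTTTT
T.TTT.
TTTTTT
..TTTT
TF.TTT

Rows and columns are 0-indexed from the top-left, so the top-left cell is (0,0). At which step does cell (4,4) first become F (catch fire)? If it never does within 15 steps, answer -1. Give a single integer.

Step 1: cell (4,4)='T' (+4 fires, +2 burnt)
Step 2: cell (4,4)='T' (+3 fires, +4 burnt)
Step 3: cell (4,4)='T' (+4 fires, +3 burnt)
Step 4: cell (4,4)='T' (+5 fires, +4 burnt)
Step 5: cell (4,4)='T' (+5 fires, +5 burnt)
Step 6: cell (4,4)='T' (+2 fires, +5 burnt)
Step 7: cell (4,4)='F' (+3 fires, +2 burnt)
  -> target ignites at step 7
Step 8: cell (4,4)='.' (+2 fires, +3 burnt)
Step 9: cell (4,4)='.' (+1 fires, +2 burnt)
Step 10: cell (4,4)='.' (+0 fires, +1 burnt)
  fire out at step 10

7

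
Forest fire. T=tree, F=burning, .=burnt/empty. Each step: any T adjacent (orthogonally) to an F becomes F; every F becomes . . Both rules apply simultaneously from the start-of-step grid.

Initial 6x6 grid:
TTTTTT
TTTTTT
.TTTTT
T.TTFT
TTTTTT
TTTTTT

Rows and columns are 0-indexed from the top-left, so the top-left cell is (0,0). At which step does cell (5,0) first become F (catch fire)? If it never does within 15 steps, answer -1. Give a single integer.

Step 1: cell (5,0)='T' (+4 fires, +1 burnt)
Step 2: cell (5,0)='T' (+7 fires, +4 burnt)
Step 3: cell (5,0)='T' (+7 fires, +7 burnt)
Step 4: cell (5,0)='T' (+6 fires, +7 burnt)
Step 5: cell (5,0)='T' (+4 fires, +6 burnt)
Step 6: cell (5,0)='F' (+4 fires, +4 burnt)
  -> target ignites at step 6
Step 7: cell (5,0)='.' (+1 fires, +4 burnt)
Step 8: cell (5,0)='.' (+0 fires, +1 burnt)
  fire out at step 8

6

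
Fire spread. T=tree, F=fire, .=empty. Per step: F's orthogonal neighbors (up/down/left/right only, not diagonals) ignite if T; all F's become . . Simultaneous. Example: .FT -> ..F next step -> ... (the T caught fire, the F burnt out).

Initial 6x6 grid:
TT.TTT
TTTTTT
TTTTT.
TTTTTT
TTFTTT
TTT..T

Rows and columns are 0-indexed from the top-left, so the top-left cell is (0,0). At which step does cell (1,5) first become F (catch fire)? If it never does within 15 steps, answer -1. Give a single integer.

Step 1: cell (1,5)='T' (+4 fires, +1 burnt)
Step 2: cell (1,5)='T' (+6 fires, +4 burnt)
Step 3: cell (1,5)='T' (+7 fires, +6 burnt)
Step 4: cell (1,5)='T' (+6 fires, +7 burnt)
Step 5: cell (1,5)='T' (+4 fires, +6 burnt)
Step 6: cell (1,5)='F' (+3 fires, +4 burnt)
  -> target ignites at step 6
Step 7: cell (1,5)='.' (+1 fires, +3 burnt)
Step 8: cell (1,5)='.' (+0 fires, +1 burnt)
  fire out at step 8

6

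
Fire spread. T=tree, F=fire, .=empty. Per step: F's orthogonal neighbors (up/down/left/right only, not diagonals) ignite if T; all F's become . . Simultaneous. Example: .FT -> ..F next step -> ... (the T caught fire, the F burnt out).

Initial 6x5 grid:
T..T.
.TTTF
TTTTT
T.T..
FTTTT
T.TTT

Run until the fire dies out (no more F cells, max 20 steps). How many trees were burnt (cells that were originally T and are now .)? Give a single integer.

Answer: 19

Derivation:
Step 1: +5 fires, +2 burnt (F count now 5)
Step 2: +5 fires, +5 burnt (F count now 5)
Step 3: +6 fires, +5 burnt (F count now 6)
Step 4: +2 fires, +6 burnt (F count now 2)
Step 5: +1 fires, +2 burnt (F count now 1)
Step 6: +0 fires, +1 burnt (F count now 0)
Fire out after step 6
Initially T: 20, now '.': 29
Total burnt (originally-T cells now '.'): 19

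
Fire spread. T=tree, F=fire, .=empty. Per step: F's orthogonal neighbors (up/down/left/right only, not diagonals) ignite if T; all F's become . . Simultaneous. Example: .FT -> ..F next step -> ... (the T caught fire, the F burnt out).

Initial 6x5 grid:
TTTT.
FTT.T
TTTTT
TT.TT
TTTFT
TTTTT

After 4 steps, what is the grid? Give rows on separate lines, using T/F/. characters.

Step 1: 7 trees catch fire, 2 burn out
  FTTT.
  .FT.T
  FTTTT
  TT.FT
  TTF.F
  TTTFT
Step 2: 9 trees catch fire, 7 burn out
  .FTT.
  ..F.T
  .FTFT
  FT..F
  TF...
  TTF.F
Step 3: 6 trees catch fire, 9 burn out
  ..FT.
  ....T
  ..F.F
  .F...
  F....
  TF...
Step 4: 3 trees catch fire, 6 burn out
  ...F.
  ....F
  .....
  .....
  .....
  F....

...F.
....F
.....
.....
.....
F....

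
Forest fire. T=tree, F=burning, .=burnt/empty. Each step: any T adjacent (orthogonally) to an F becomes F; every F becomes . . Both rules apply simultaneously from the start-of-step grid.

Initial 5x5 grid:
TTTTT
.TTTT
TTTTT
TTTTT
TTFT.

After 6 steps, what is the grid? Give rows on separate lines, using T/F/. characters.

Step 1: 3 trees catch fire, 1 burn out
  TTTTT
  .TTTT
  TTTTT
  TTFTT
  TF.F.
Step 2: 4 trees catch fire, 3 burn out
  TTTTT
  .TTTT
  TTFTT
  TF.FT
  F....
Step 3: 5 trees catch fire, 4 burn out
  TTTTT
  .TFTT
  TF.FT
  F...F
  .....
Step 4: 5 trees catch fire, 5 burn out
  TTFTT
  .F.FT
  F...F
  .....
  .....
Step 5: 3 trees catch fire, 5 burn out
  TF.FT
  ....F
  .....
  .....
  .....
Step 6: 2 trees catch fire, 3 burn out
  F...F
  .....
  .....
  .....
  .....

F...F
.....
.....
.....
.....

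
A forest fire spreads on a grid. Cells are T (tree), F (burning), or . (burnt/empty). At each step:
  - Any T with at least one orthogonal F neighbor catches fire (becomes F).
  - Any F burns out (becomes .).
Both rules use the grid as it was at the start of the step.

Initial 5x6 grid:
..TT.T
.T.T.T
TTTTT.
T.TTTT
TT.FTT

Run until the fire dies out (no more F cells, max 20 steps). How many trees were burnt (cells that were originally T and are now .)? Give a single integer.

Answer: 18

Derivation:
Step 1: +2 fires, +1 burnt (F count now 2)
Step 2: +4 fires, +2 burnt (F count now 4)
Step 3: +4 fires, +4 burnt (F count now 4)
Step 4: +2 fires, +4 burnt (F count now 2)
Step 5: +3 fires, +2 burnt (F count now 3)
Step 6: +1 fires, +3 burnt (F count now 1)
Step 7: +1 fires, +1 burnt (F count now 1)
Step 8: +1 fires, +1 burnt (F count now 1)
Step 9: +0 fires, +1 burnt (F count now 0)
Fire out after step 9
Initially T: 20, now '.': 28
Total burnt (originally-T cells now '.'): 18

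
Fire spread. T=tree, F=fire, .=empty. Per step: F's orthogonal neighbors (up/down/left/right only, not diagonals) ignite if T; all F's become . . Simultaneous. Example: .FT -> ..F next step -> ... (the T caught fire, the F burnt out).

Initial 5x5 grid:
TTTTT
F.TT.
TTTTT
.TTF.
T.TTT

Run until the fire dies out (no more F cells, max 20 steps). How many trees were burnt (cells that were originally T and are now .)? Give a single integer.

Answer: 17

Derivation:
Step 1: +5 fires, +2 burnt (F count now 5)
Step 2: +8 fires, +5 burnt (F count now 8)
Step 3: +3 fires, +8 burnt (F count now 3)
Step 4: +1 fires, +3 burnt (F count now 1)
Step 5: +0 fires, +1 burnt (F count now 0)
Fire out after step 5
Initially T: 18, now '.': 24
Total burnt (originally-T cells now '.'): 17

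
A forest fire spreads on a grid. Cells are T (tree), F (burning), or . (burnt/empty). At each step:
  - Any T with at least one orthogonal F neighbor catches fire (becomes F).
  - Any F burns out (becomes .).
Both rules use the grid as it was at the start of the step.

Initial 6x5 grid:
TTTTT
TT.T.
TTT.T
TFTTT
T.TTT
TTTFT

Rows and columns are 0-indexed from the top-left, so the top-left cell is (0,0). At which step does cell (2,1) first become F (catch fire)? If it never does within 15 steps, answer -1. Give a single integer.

Step 1: cell (2,1)='F' (+6 fires, +2 burnt)
  -> target ignites at step 1
Step 2: cell (2,1)='.' (+8 fires, +6 burnt)
Step 3: cell (2,1)='.' (+4 fires, +8 burnt)
Step 4: cell (2,1)='.' (+3 fires, +4 burnt)
Step 5: cell (2,1)='.' (+1 fires, +3 burnt)
Step 6: cell (2,1)='.' (+2 fires, +1 burnt)
Step 7: cell (2,1)='.' (+0 fires, +2 burnt)
  fire out at step 7

1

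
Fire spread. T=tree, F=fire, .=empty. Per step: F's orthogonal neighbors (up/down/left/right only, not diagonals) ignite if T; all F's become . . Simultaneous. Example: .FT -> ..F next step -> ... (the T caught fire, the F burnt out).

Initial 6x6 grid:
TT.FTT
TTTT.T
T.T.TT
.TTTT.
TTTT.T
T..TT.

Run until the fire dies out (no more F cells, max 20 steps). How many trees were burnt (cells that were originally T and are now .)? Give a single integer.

Answer: 24

Derivation:
Step 1: +2 fires, +1 burnt (F count now 2)
Step 2: +2 fires, +2 burnt (F count now 2)
Step 3: +3 fires, +2 burnt (F count now 3)
Step 4: +4 fires, +3 burnt (F count now 4)
Step 5: +6 fires, +4 burnt (F count now 6)
Step 6: +3 fires, +6 burnt (F count now 3)
Step 7: +2 fires, +3 burnt (F count now 2)
Step 8: +2 fires, +2 burnt (F count now 2)
Step 9: +0 fires, +2 burnt (F count now 0)
Fire out after step 9
Initially T: 25, now '.': 35
Total burnt (originally-T cells now '.'): 24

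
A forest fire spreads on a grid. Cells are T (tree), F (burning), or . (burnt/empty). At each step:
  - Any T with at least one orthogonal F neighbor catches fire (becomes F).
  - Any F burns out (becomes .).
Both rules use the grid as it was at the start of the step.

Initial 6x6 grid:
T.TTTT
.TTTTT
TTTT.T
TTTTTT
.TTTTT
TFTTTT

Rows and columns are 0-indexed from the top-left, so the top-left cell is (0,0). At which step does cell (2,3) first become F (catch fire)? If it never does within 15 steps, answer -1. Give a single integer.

Step 1: cell (2,3)='T' (+3 fires, +1 burnt)
Step 2: cell (2,3)='T' (+3 fires, +3 burnt)
Step 3: cell (2,3)='T' (+5 fires, +3 burnt)
Step 4: cell (2,3)='T' (+6 fires, +5 burnt)
Step 5: cell (2,3)='F' (+4 fires, +6 burnt)
  -> target ignites at step 5
Step 6: cell (2,3)='.' (+3 fires, +4 burnt)
Step 7: cell (2,3)='.' (+3 fires, +3 burnt)
Step 8: cell (2,3)='.' (+2 fires, +3 burnt)
Step 9: cell (2,3)='.' (+1 fires, +2 burnt)
Step 10: cell (2,3)='.' (+0 fires, +1 burnt)
  fire out at step 10

5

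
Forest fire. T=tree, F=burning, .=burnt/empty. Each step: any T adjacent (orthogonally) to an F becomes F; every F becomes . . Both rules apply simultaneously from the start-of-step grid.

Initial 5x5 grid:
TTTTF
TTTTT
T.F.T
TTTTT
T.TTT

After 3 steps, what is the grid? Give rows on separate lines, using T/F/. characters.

Step 1: 4 trees catch fire, 2 burn out
  TTTF.
  TTFTF
  T...T
  TTFTT
  T.TTT
Step 2: 7 trees catch fire, 4 burn out
  TTF..
  TF.F.
  T...F
  TF.FT
  T.FTT
Step 3: 5 trees catch fire, 7 burn out
  TF...
  F....
  T....
  F...F
  T..FT

TF...
F....
T....
F...F
T..FT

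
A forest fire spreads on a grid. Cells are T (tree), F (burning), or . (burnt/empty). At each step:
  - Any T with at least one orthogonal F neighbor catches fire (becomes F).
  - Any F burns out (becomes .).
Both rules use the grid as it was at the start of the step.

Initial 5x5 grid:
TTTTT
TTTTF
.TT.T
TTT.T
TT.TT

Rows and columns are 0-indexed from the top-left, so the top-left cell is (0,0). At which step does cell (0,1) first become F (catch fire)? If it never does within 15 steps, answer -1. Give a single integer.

Step 1: cell (0,1)='T' (+3 fires, +1 burnt)
Step 2: cell (0,1)='T' (+3 fires, +3 burnt)
Step 3: cell (0,1)='T' (+4 fires, +3 burnt)
Step 4: cell (0,1)='F' (+5 fires, +4 burnt)
  -> target ignites at step 4
Step 5: cell (0,1)='.' (+2 fires, +5 burnt)
Step 6: cell (0,1)='.' (+2 fires, +2 burnt)
Step 7: cell (0,1)='.' (+1 fires, +2 burnt)
Step 8: cell (0,1)='.' (+0 fires, +1 burnt)
  fire out at step 8

4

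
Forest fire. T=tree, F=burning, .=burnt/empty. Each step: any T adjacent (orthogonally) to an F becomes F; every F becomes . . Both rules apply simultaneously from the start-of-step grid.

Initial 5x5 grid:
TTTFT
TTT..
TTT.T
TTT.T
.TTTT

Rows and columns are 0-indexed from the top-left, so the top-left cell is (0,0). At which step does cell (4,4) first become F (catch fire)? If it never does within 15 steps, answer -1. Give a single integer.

Step 1: cell (4,4)='T' (+2 fires, +1 burnt)
Step 2: cell (4,4)='T' (+2 fires, +2 burnt)
Step 3: cell (4,4)='T' (+3 fires, +2 burnt)
Step 4: cell (4,4)='T' (+3 fires, +3 burnt)
Step 5: cell (4,4)='T' (+3 fires, +3 burnt)
Step 6: cell (4,4)='T' (+3 fires, +3 burnt)
Step 7: cell (4,4)='F' (+1 fires, +3 burnt)
  -> target ignites at step 7
Step 8: cell (4,4)='.' (+1 fires, +1 burnt)
Step 9: cell (4,4)='.' (+1 fires, +1 burnt)
Step 10: cell (4,4)='.' (+0 fires, +1 burnt)
  fire out at step 10

7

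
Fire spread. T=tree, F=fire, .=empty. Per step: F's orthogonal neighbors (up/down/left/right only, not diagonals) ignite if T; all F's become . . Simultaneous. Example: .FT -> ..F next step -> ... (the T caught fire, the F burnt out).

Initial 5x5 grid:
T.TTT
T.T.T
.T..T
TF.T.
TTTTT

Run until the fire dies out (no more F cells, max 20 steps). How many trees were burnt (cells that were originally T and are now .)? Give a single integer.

Step 1: +3 fires, +1 burnt (F count now 3)
Step 2: +2 fires, +3 burnt (F count now 2)
Step 3: +1 fires, +2 burnt (F count now 1)
Step 4: +2 fires, +1 burnt (F count now 2)
Step 5: +0 fires, +2 burnt (F count now 0)
Fire out after step 5
Initially T: 16, now '.': 17
Total burnt (originally-T cells now '.'): 8

Answer: 8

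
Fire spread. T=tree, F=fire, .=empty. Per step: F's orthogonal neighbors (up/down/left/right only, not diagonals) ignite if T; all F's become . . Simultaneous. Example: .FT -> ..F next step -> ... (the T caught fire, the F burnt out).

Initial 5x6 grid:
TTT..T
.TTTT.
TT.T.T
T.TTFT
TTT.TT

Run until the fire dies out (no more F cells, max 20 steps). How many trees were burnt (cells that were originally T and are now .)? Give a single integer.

Step 1: +3 fires, +1 burnt (F count now 3)
Step 2: +4 fires, +3 burnt (F count now 4)
Step 3: +2 fires, +4 burnt (F count now 2)
Step 4: +3 fires, +2 burnt (F count now 3)
Step 5: +3 fires, +3 burnt (F count now 3)
Step 6: +3 fires, +3 burnt (F count now 3)
Step 7: +2 fires, +3 burnt (F count now 2)
Step 8: +0 fires, +2 burnt (F count now 0)
Fire out after step 8
Initially T: 21, now '.': 29
Total burnt (originally-T cells now '.'): 20

Answer: 20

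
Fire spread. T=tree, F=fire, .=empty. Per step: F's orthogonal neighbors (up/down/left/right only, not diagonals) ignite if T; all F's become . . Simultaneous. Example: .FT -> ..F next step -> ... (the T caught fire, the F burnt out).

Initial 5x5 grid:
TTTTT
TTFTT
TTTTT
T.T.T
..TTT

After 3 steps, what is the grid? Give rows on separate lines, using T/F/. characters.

Step 1: 4 trees catch fire, 1 burn out
  TTFTT
  TF.FT
  TTFTT
  T.T.T
  ..TTT
Step 2: 7 trees catch fire, 4 burn out
  TF.FT
  F...F
  TF.FT
  T.F.T
  ..TTT
Step 3: 5 trees catch fire, 7 burn out
  F...F
  .....
  F...F
  T...T
  ..FTT

F...F
.....
F...F
T...T
..FTT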